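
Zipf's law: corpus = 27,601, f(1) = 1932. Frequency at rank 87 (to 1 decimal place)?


Zipf's law: f(r) = f(1) / r
f(1) = 1932
f(87) = 1932 / 87
= 22.2 occurrences


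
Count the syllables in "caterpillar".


Word: "caterpillar"
Syllable breakdown: cat · er · pil · lar
Counting: 4 parts
= 4 syllables


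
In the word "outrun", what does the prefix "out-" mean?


Prefix: out-
Example: outrun (out- + run)
Meaning = surpass


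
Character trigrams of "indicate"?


Word: "indicate" (length 8)
Number of trigrams = 8 - 3 + 1 = 6
  Position 0: "ind"
  Position 1: "ndi"
  Position 2: "dic"
  Position 3: "ica"
  Position 4: "cat"
  Position 5: "ate"
Trigrams = "ind", "ndi", "dic", "ica", "cat", "ate"


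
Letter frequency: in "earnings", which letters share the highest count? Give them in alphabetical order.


Word: "earnings"
Letter counts:
  'a': 1
  'e': 1
  'g': 1
  'i': 1
  'n': 2
  'r': 1
  's': 1
Maximum count = 2
Most frequent = 'n' (2 times each)


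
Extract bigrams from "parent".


Word: "parent" (length 6)
Number of bigrams = 6 - 2 + 1 = 5
  Position 0: "pa"
  Position 1: "ar"
  Position 2: "re"
  Position 3: "en"
  Position 4: "nt"
Bigrams = "pa", "ar", "re", "en", "nt"


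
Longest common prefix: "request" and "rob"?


Word 1: "request"
Word 2: "rob"
Comparing from start:
  Pos 0: 'r' == 'r'
  Pos 1: 'e' != 'o' (stop)
LCP = "r" (length 1)


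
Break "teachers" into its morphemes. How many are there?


Word: "teachers"
Morphemes: teach + -er + -s
Each morpheme carries meaning
= 3 morphemes


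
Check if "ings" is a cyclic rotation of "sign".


Word: "sign", Candidate: "ings"
Method: check if candidate is substring of word+word
"signsign" contains "ings"? No
Is rotation = No


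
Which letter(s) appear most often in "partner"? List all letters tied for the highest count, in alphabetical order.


Word: "partner"
Letter counts:
  'a': 1
  'e': 1
  'n': 1
  'p': 1
  'r': 2
  't': 1
Maximum count = 2
Most frequent = 'r' (2 times each)


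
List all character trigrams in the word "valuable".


Word: "valuable" (length 8)
Number of trigrams = 8 - 3 + 1 = 6
  Position 0: "val"
  Position 1: "alu"
  Position 2: "lua"
  Position 3: "uab"
  Position 4: "abl"
  Position 5: "ble"
Trigrams = "val", "alu", "lua", "uab", "abl", "ble"


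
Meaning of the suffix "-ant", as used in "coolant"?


Suffix: -ant
Example: coolant (cool + -ant)
Meaning = one who / that which


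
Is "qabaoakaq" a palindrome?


Word: "qabaoakaq"
Reversed: "qakaoabaq"
Forward == Backward? qabaoakaq != qakaoabaq
Palindrome = No


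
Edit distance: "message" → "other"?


Word 1: "message" (length 7)
Word 2: "other" (length 5)
One optimal edit sequence (insert/delete/substitute each cost 1):
  1. delete 'm'  (+1)
  2. delete 'e'  (+1)
  3. substitute 's' -> 'o'  (+1)
  4. substitute 's' -> 't'  (+1)
  5. substitute 'a' -> 'h'  (+1)
  6. substitute 'g' -> 'e'  (+1)
  7. substitute 'e' -> 'r'  (+1)
Total edit operations: 7
Edit distance = 7


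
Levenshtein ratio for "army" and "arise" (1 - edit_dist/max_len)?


Word 1: "army" (length 4)
Word 2: "arise" (length 5)
One optimal edit sequence:
  1. keep 'a'
  2. keep 'r'
  3. insert 'i'  (+1)
  4. substitute 'm' -> 's'  (+1)
  5. substitute 'y' -> 'e'  (+1)
Edit distance = 3
Max length = max(4, 5) = 5
Similarity = 1 - 3/5
= 0.4000


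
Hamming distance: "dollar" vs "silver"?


Comparing character by character (same length = 6):
  Pos 0: 'd' vs 's' !=
  Pos 1: 'o' vs 'i' !=
  Pos 2: 'l' vs 'l' =
  Pos 3: 'l' vs 'v' !=
  Pos 4: 'a' vs 'e' !=
  Pos 5: 'r' vs 'r' =
Hamming distance = 4


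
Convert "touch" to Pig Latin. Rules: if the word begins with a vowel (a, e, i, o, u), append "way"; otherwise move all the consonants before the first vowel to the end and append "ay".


Word: "touch"
Starts with consonant(s) → move to end, add 'ay'
Consonant cluster: "t"
Pig Latin = "ouchtay"


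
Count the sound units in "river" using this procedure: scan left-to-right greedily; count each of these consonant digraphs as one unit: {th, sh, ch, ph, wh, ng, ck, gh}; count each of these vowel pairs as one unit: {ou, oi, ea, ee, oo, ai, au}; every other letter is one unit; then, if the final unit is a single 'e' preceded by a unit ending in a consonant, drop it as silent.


Word: "river" (5 letters)
Left-to-right scan:
  (1) 'r' (letter)
  (2) 'i' (letter)
  (3) 'v' (letter)
  (4) 'e' (letter)
  (5) 'r' (letter)
Units from scan: 5
Sound units = 5 units


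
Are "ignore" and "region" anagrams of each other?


Word 1: "ignore" → sorted: eginor
Word 2: "region" → sorted: eginor
Same letters? eginor == eginor
Anagram = Yes


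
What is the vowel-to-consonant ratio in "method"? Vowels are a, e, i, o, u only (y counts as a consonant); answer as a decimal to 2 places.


Word: "method"
Vowels (a,e,i,o,u): 2
Consonants: 4
Ratio = 2/4
= 0.50


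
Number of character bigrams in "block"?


Word: "block" (length 5)
Number of 2-grams = length - 2 + 1 = 5 - 2 + 1
= 4


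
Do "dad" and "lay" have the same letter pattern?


Pattern of "dad": [0, 1, 0]
Pattern of "lay": [0, 1, 2]
Patterns do not match
Same pattern = No


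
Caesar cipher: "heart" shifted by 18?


Word: "heart"
Shift: 18
Each letter → (letter + shift) mod 26:
  'h' (7) + 18 = 25 → 'z'
  'e' (4) + 18 = 22 → 'w'
  'a' (0) + 18 = 18 → 's'
  'r' (17) + 18 = 9 → 'j'
  't' (19) + 18 = 11 → 'l'
Result = "zwsjl"


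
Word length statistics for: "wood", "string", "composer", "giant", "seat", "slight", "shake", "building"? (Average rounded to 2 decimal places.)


Lengths: "wood"=4, "string"=6, "composer"=8, "giant"=5, "seat"=4, "slight"=6, "shake"=5, "building"=8
Sum = 46, Count = 8
Average = 46/8 = 5.75
= avg=5.75, min=4, max=8


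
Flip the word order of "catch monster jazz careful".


Original: "catch monster jazz careful"
Words (1..n): catch | monster | jazz | careful
Reversed (n..1): careful | jazz | monster | catch
Result = "careful jazz monster catch"


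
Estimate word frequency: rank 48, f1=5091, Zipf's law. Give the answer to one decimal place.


Zipf's law: f(r) = f(1) / r
f(1) = 5091
f(48) = 5091 / 48
= 106.1 occurrences


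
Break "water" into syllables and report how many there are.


Word: "water"
Syllable breakdown: wa · ter
Counting: 2 parts
= 2 syllables


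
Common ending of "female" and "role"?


Word 1: "female"
Word 2: "role"
Comparing from end:
  Pos -1: 'e' == 'e'
  Pos -2: 'l' == 'l'
  Pos -3: 'a' != 'o' (stop)
LCS = "le" (length 2)


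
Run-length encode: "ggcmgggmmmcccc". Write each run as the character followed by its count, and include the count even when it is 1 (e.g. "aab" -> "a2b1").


String: "ggcmgggmmmcccc"
Scanning for consecutive runs:
  'g' x 2
  'c' x 1
  'm' x 1
  'g' x 3
  'm' x 3
  'c' x 4
RLE = "g2c1m1g3m3c4"


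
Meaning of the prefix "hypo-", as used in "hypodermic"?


Prefix: hypo-
Example: hypodermic = hypo- + dermic
Meaning = under / below normal


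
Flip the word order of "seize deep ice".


Original: "seize deep ice"
Words (1..n): seize | deep | ice
Reversed (n..1): ice | deep | seize
Result = "ice deep seize"


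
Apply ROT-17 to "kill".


Word: "kill"
Shift: 17
Each letter → (letter + shift) mod 26:
  'k' (10) + 17 = 1 → 'b'
  'i' (8) + 17 = 25 → 'z'
  'l' (11) + 17 = 2 → 'c'
  'l' (11) + 17 = 2 → 'c'
Result = "bzcc"


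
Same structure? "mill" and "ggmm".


Pattern of "mill": [0, 1, 2, 2]
Pattern of "ggmm": [0, 0, 1, 1]
Patterns do not match
Same pattern = No


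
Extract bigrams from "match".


Word: "match" (length 5)
Number of bigrams = 5 - 2 + 1 = 4
  Position 0: "ma"
  Position 1: "at"
  Position 2: "tc"
  Position 3: "ch"
Bigrams = "ma", "at", "tc", "ch"


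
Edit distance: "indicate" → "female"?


Word 1: "indicate" (length 8)
Word 2: "female" (length 6)
One optimal edit sequence (insert/delete/substitute each cost 1):
  1. delete 'i'  (+1)
  2. delete 'n'  (+1)
  3. substitute 'd' -> 'f'  (+1)
  4. substitute 'i' -> 'e'  (+1)
  5. substitute 'c' -> 'm'  (+1)
  6. keep 'a'
  7. substitute 't' -> 'l'  (+1)
  8. keep 'e'
Total edit operations: 6
Edit distance = 6


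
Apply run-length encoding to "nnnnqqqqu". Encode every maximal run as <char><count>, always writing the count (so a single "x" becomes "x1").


String: "nnnnqqqqu"
Scanning for consecutive runs:
  'n' x 4
  'q' x 4
  'u' x 1
RLE = "n4q4u1"


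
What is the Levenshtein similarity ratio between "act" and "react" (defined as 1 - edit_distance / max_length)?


Word 1: "act" (length 3)
Word 2: "react" (length 5)
One optimal edit sequence:
  1. insert 'r'  (+1)
  2. insert 'e'  (+1)
  3. keep 'a'
  4. keep 'c'
  5. keep 't'
Edit distance = 2
Max length = max(3, 5) = 5
Similarity = 1 - 2/5
= 0.6000


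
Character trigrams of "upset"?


Word: "upset" (length 5)
Number of trigrams = 5 - 3 + 1 = 3
  Position 0: "ups"
  Position 1: "pse"
  Position 2: "set"
Trigrams = "ups", "pse", "set"


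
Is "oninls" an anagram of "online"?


Word 1: "online" → sorted: eilnno
Word 2: "oninls" → sorted: ilnnos
Same letters? eilnno != ilnnos
Anagram = No


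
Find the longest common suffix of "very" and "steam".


Word 1: "very"
Word 2: "steam"
Comparing from end:
  Pos -1: 'y' != 'm' (stop)
LCS = "" (length 0)


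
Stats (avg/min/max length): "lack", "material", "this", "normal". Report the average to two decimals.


Lengths: "lack"=4, "material"=8, "this"=4, "normal"=6
Sum = 22, Count = 4
Average = 22/4 = 5.50
= avg=5.50, min=4, max=8


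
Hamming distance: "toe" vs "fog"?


Comparing character by character (same length = 3):
  Pos 0: 't' vs 'f' !=
  Pos 1: 'o' vs 'o' =
  Pos 2: 'e' vs 'g' !=
Hamming distance = 2


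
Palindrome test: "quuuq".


Word: "quuuq"
Reversed: "quuuq"
Forward == Backward? quuuq == quuuq
Palindrome = Yes


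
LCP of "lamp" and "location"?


Word 1: "lamp"
Word 2: "location"
Comparing from start:
  Pos 0: 'l' == 'l'
  Pos 1: 'a' != 'o' (stop)
LCP = "l" (length 1)


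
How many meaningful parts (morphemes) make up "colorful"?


Word: "colorful"
Morphemes: color / -ful
Each morpheme carries meaning
= 2 morphemes


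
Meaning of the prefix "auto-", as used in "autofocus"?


Prefix: auto-
As in: autofocus -> auto- + focus
Meaning = self


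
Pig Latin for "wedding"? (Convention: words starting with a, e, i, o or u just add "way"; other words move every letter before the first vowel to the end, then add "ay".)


Word: "wedding"
Starts with consonant(s) → move to end, add 'ay'
Consonant cluster: "w"
Pig Latin = "eddingway"


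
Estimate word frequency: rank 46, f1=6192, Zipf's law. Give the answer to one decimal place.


Zipf's law: f(r) = f(1) / r
f(1) = 6192
f(46) = 6192 / 46
= 134.6 occurrences


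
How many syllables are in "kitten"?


Word: "kitten"
Syllable breakdown: kit · ten
Counting: 2 parts
= 2 syllables


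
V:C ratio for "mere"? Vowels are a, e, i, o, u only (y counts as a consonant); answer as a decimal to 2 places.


Word: "mere"
Vowels (a,e,i,o,u): 2
Consonants: 2
Ratio = 2/2
= 1.00


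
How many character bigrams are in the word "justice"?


Word: "justice" (length 7)
Number of 2-grams = length - 2 + 1 = 7 - 2 + 1
= 6


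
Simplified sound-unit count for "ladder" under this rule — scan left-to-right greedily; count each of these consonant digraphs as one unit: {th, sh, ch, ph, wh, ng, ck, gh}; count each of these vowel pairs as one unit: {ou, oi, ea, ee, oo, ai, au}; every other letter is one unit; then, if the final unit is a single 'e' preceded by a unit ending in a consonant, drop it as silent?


Word: "ladder" (6 letters)
Left-to-right scan:
  (1) 'l' (letter)
  (2) 'a' (letter)
  (3) 'd' (letter)
  (4) 'd' (letter)
  (5) 'e' (letter)
  (6) 'r' (letter)
Units from scan: 6
Sound units = 6 units


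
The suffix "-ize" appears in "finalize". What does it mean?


Suffix: -ize
Example: finalize = final + -ize
Meaning = to make


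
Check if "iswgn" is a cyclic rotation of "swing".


Word: "swing", Candidate: "iswgn"
Method: check if candidate is substring of word+word
"swingswing" contains "iswgn"? No
Is rotation = No


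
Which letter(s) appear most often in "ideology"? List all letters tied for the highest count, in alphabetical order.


Word: "ideology"
Letter counts:
  'd': 1
  'e': 1
  'g': 1
  'i': 1
  'l': 1
  'o': 2
  'y': 1
Maximum count = 2
Most frequent = 'o' (2 times each)


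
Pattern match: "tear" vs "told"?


Pattern of "tear": [0, 1, 2, 3]
Pattern of "told": [0, 1, 2, 3]
Patterns match
Same pattern = Yes


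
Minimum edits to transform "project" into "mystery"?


Word 1: "project" (length 7)
Word 2: "mystery" (length 7)
One optimal edit sequence (insert/delete/substitute each cost 1):
  1. substitute 'p' -> 'm'  (+1)
  2. substitute 'r' -> 'y'  (+1)
  3. substitute 'o' -> 's'  (+1)
  4. substitute 'j' -> 't'  (+1)
  5. keep 'e'
  6. substitute 'c' -> 'r'  (+1)
  7. substitute 't' -> 'y'  (+1)
Total edit operations: 6
Edit distance = 6


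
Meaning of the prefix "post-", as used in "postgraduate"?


Prefix: post-
Example: postgraduate = post- + graduate
Meaning = after


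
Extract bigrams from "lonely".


Word: "lonely" (length 6)
Number of bigrams = 6 - 2 + 1 = 5
  Position 0: "lo"
  Position 1: "on"
  Position 2: "ne"
  Position 3: "el"
  Position 4: "ly"
Bigrams = "lo", "on", "ne", "el", "ly"


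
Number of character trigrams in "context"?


Word: "context" (length 7)
Number of 3-grams = length - 3 + 1 = 7 - 3 + 1
= 5


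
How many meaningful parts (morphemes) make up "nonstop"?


Word: "nonstop"
Morphemes: non- | stop
Each morpheme carries meaning
= 2 morphemes


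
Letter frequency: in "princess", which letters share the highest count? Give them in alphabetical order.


Word: "princess"
Letter counts:
  'c': 1
  'e': 1
  'i': 1
  'n': 1
  'p': 1
  'r': 1
  's': 2
Maximum count = 2
Most frequent = 's' (2 times each)


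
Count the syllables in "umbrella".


Word: "umbrella"
Syllable breakdown: um · brel · la
Counting: 3 parts
= 3 syllables


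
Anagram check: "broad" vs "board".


Word 1: "broad" → sorted: abdor
Word 2: "board" → sorted: abdor
Same letters? abdor == abdor
Anagram = Yes


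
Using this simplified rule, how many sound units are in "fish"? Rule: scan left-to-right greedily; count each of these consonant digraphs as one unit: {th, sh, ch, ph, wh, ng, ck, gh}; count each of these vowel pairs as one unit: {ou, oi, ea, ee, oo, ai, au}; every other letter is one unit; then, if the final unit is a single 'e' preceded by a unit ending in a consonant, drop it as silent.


Word: "fish" (4 letters)
Left-to-right scan:
  1. 'f' (letter)
  2. 'i' (letter)
  3. 'sh' (digraph)
Units from scan: 3
Sound units = 3 units


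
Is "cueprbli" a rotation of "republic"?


Word: "republic", Candidate: "cueprbli"
Method: check if candidate is substring of word+word
"republicrepublic" contains "cueprbli"? No
Is rotation = No


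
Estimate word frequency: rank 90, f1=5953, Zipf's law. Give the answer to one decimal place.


Zipf's law: f(r) = f(1) / r
f(1) = 5953
f(90) = 5953 / 90
= 66.1 occurrences


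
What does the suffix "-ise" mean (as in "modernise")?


Suffix: -ise
As in: modernise -> modern + -ise
Meaning = to make


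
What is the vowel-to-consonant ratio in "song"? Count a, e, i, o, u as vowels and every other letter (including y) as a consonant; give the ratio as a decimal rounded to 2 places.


Word: "song"
Vowels (a,e,i,o,u): 1
Consonants: 3
Ratio = 1/3
= 0.33


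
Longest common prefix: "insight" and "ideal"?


Word 1: "insight"
Word 2: "ideal"
Comparing from start:
  Pos 0: 'i' == 'i'
  Pos 1: 'n' != 'd' (stop)
LCP = "i" (length 1)


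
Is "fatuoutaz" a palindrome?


Word: "fatuoutaz"
Reversed: "zatuoutaf"
Forward == Backward? fatuoutaz != zatuoutaf
Palindrome = No


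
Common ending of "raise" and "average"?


Word 1: "raise"
Word 2: "average"
Comparing from end:
  Pos -1: 'e' == 'e'
  Pos -2: 's' != 'g' (stop)
LCS = "e" (length 1)


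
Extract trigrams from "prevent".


Word: "prevent" (length 7)
Number of trigrams = 7 - 3 + 1 = 5
  Position 0: "pre"
  Position 1: "rev"
  Position 2: "eve"
  Position 3: "ven"
  Position 4: "ent"
Trigrams = "pre", "rev", "eve", "ven", "ent"


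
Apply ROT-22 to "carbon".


Word: "carbon"
Shift: 22
Each letter → (letter + shift) mod 26:
  'c' (2) + 22 = 24 → 'y'
  'a' (0) + 22 = 22 → 'w'
  'r' (17) + 22 = 13 → 'n'
  'b' (1) + 22 = 23 → 'x'
  'o' (14) + 22 = 10 → 'k'
  'n' (13) + 22 = 9 → 'j'
Result = "ywnxkj"


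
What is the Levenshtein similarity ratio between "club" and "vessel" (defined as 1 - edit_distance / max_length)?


Word 1: "club" (length 4)
Word 2: "vessel" (length 6)
One optimal edit sequence:
  1. insert 'v'  (+1)
  2. insert 'e'  (+1)
  3. substitute 'c' -> 's'  (+1)
  4. substitute 'l' -> 's'  (+1)
  5. substitute 'u' -> 'e'  (+1)
  6. substitute 'b' -> 'l'  (+1)
Edit distance = 6
Max length = max(4, 6) = 6
Similarity = 1 - 6/6
= 0.0000


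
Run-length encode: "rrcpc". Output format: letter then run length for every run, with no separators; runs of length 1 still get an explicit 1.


String: "rrcpc"
Scanning for consecutive runs:
  'r' x 2
  'c' x 1
  'p' x 1
  'c' x 1
RLE = "r2c1p1c1"


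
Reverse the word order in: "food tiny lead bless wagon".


Original: "food tiny lead bless wagon"
Words (1..n): food | tiny | lead | bless | wagon
Reversed (n..1): wagon | bless | lead | tiny | food
Result = "wagon bless lead tiny food"


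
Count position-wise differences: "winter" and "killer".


Comparing character by character (same length = 6):
  Pos 0: 'w' vs 'k' !=
  Pos 1: 'i' vs 'i' =
  Pos 2: 'n' vs 'l' !=
  Pos 3: 't' vs 'l' !=
  Pos 4: 'e' vs 'e' =
  Pos 5: 'r' vs 'r' =
Hamming distance = 3


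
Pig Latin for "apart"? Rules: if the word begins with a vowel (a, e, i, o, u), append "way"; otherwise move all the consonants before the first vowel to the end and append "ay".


Word: "apart"
Starts with vowel → add 'way'
Pig Latin = "apartway"


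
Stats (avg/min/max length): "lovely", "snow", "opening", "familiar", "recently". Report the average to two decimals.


Lengths: "lovely"=6, "snow"=4, "opening"=7, "familiar"=8, "recently"=8
Sum = 33, Count = 5
Average = 33/5 = 6.60
= avg=6.60, min=4, max=8


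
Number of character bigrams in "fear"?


Word: "fear" (length 4)
Number of 2-grams = length - 2 + 1 = 4 - 2 + 1
= 3


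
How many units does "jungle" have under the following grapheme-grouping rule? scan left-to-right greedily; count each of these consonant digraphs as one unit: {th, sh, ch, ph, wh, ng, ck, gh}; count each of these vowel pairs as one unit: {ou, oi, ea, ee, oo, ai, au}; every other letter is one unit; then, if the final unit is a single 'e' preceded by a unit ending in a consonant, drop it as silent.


Word: "jungle" (6 letters)
Left-to-right scan:
  1. 'j' (letter)
  2. 'u' (letter)
  3. 'ng' (digraph)
  4. 'l' (letter)
  5. 'e' (letter)
Units from scan: 5
Final unit is 'e' after a consonant -> drop as silent (-1)
Sound units = 4 units


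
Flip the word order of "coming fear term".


Original: "coming fear term"
Words (1..n): coming | fear | term
Reversed (n..1): term | fear | coming
Result = "term fear coming"


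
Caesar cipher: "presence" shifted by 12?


Word: "presence"
Shift: 12
Each letter → (letter + shift) mod 26:
  'p' (15) + 12 = 1 → 'b'
  'r' (17) + 12 = 3 → 'd'
  'e' (4) + 12 = 16 → 'q'
  's' (18) + 12 = 4 → 'e'
  'e' (4) + 12 = 16 → 'q'
  'n' (13) + 12 = 25 → 'z'
  'c' (2) + 12 = 14 → 'o'
  'e' (4) + 12 = 16 → 'q'
Result = "bdqeqzoq"


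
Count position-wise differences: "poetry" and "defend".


Comparing character by character (same length = 6):
  Pos 0: 'p' vs 'd' !=
  Pos 1: 'o' vs 'e' !=
  Pos 2: 'e' vs 'f' !=
  Pos 3: 't' vs 'e' !=
  Pos 4: 'r' vs 'n' !=
  Pos 5: 'y' vs 'd' !=
Hamming distance = 6


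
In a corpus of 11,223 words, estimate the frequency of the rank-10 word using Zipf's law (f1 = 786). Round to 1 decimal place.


Zipf's law: f(r) = f(1) / r
f(1) = 786
f(10) = 786 / 10
= 78.6 occurrences


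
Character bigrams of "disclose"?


Word: "disclose" (length 8)
Number of bigrams = 8 - 2 + 1 = 7
  Position 0: "di"
  Position 1: "is"
  Position 2: "sc"
  Position 3: "cl"
  Position 4: "lo"
  Position 5: "os"
  Position 6: "se"
Bigrams = "di", "is", "sc", "cl", "lo", "os", "se"


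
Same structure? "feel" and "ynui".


Pattern of "feel": [0, 1, 1, 2]
Pattern of "ynui": [0, 1, 2, 3]
Patterns do not match
Same pattern = No


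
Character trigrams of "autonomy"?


Word: "autonomy" (length 8)
Number of trigrams = 8 - 3 + 1 = 6
  Position 0: "aut"
  Position 1: "uto"
  Position 2: "ton"
  Position 3: "ono"
  Position 4: "nom"
  Position 5: "omy"
Trigrams = "aut", "uto", "ton", "ono", "nom", "omy"


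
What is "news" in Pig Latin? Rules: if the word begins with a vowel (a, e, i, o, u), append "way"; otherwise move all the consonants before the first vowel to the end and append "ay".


Word: "news"
Starts with consonant(s) → move to end, add 'ay'
Consonant cluster: "n"
Pig Latin = "ewsnay"


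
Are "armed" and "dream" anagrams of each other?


Word 1: "armed" → sorted: ademr
Word 2: "dream" → sorted: ademr
Same letters? ademr == ademr
Anagram = Yes


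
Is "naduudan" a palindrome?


Word: "naduudan"
Reversed: "naduudan"
Forward == Backward? naduudan == naduudan
Palindrome = Yes


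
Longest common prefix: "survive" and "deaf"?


Word 1: "survive"
Word 2: "deaf"
Comparing from start:
  Pos 0: 's' != 'd' (stop)
LCP = "" (length 0)


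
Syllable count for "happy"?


Word: "happy"
Syllable breakdown: hap / py
Counting: 2 parts
= 2 syllables


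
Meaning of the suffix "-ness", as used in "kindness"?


Suffix: -ness
As in: kindness -> kind + -ness
Meaning = state of being


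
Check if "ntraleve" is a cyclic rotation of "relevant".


Word: "relevant", Candidate: "ntraleve"
Method: check if candidate is substring of word+word
"relevantrelevant" contains "ntraleve"? No
Is rotation = No


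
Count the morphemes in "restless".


Word: "restless"
Morphemes: rest / -less
Each morpheme carries meaning
= 2 morphemes


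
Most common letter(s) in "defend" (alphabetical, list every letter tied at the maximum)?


Word: "defend"
Letter counts:
  'd': 2
  'e': 2
  'f': 1
  'n': 1
Maximum count = 2
Most frequent = 'd', 'e' (2 times each)


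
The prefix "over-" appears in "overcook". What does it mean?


Prefix: over-
Example: overcook (over- + cook)
Meaning = excessive


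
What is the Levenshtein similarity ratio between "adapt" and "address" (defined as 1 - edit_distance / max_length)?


Word 1: "adapt" (length 5)
Word 2: "address" (length 7)
One optimal edit sequence:
  1. keep 'a'
  2. insert 'd'  (+1)
  3. keep 'd'
  4. insert 'r'  (+1)
  5. substitute 'a' -> 'e'  (+1)
  6. substitute 'p' -> 's'  (+1)
  7. substitute 't' -> 's'  (+1)
Edit distance = 5
Max length = max(5, 7) = 7
Similarity = 1 - 5/7
= 0.2857


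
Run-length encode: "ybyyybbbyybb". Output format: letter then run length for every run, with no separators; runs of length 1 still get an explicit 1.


String: "ybyyybbbyybb"
Scanning for consecutive runs:
  'y' x 1
  'b' x 1
  'y' x 3
  'b' x 3
  'y' x 2
  'b' x 2
RLE = "y1b1y3b3y2b2"


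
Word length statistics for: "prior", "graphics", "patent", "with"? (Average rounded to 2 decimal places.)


Lengths: "prior"=5, "graphics"=8, "patent"=6, "with"=4
Sum = 23, Count = 4
Average = 23/4 = 5.75
= avg=5.75, min=4, max=8


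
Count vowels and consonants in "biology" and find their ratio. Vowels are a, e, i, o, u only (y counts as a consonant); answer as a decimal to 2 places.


Word: "biology"
Vowels (a,e,i,o,u): 3
Consonants: 4
Ratio = 3/4
= 0.75


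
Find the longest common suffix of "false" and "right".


Word 1: "false"
Word 2: "right"
Comparing from end:
  Pos -1: 'e' != 't' (stop)
LCS = "" (length 0)


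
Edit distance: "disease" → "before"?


Word 1: "disease" (length 7)
Word 2: "before" (length 6)
One optimal edit sequence (insert/delete/substitute each cost 1):
  1. delete 'd'  (+1)
  2. substitute 'i' -> 'b'  (+1)
  3. substitute 's' -> 'e'  (+1)
  4. substitute 'e' -> 'f'  (+1)
  5. substitute 'a' -> 'o'  (+1)
  6. substitute 's' -> 'r'  (+1)
  7. keep 'e'
Total edit operations: 6
Edit distance = 6


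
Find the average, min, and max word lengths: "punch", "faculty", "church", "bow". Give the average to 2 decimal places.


Lengths: "punch"=5, "faculty"=7, "church"=6, "bow"=3
Sum = 21, Count = 4
Average = 21/4 = 5.25
= avg=5.25, min=3, max=7


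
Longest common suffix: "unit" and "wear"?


Word 1: "unit"
Word 2: "wear"
Comparing from end:
  Pos -1: 't' != 'r' (stop)
LCS = "" (length 0)


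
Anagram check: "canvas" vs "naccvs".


Word 1: "canvas" → sorted: aacnsv
Word 2: "naccvs" → sorted: accnsv
Same letters? aacnsv != accnsv
Anagram = No


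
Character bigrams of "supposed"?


Word: "supposed" (length 8)
Number of bigrams = 8 - 2 + 1 = 7
  Position 0: "su"
  Position 1: "up"
  Position 2: "pp"
  Position 3: "po"
  Position 4: "os"
  Position 5: "se"
  Position 6: "ed"
Bigrams = "su", "up", "pp", "po", "os", "se", "ed"


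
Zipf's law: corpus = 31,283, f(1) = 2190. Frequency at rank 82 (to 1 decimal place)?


Zipf's law: f(r) = f(1) / r
f(1) = 2190
f(82) = 2190 / 82
= 26.7 occurrences


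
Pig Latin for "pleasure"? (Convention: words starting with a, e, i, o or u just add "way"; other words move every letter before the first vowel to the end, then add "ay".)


Word: "pleasure"
Starts with consonant(s) → move to end, add 'ay'
Consonant cluster: "pl"
Pig Latin = "easureplay"


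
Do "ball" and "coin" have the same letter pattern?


Pattern of "ball": [0, 1, 2, 2]
Pattern of "coin": [0, 1, 2, 3]
Patterns do not match
Same pattern = No


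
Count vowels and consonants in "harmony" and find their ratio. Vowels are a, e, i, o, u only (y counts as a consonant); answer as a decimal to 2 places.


Word: "harmony"
Vowels (a,e,i,o,u): 2
Consonants: 5
Ratio = 2/5
= 0.40


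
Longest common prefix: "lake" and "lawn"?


Word 1: "lake"
Word 2: "lawn"
Comparing from start:
  Pos 0: 'l' == 'l'
  Pos 1: 'a' == 'a'
  Pos 2: 'k' != 'w' (stop)
LCP = "la" (length 2)


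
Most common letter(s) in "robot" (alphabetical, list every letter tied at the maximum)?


Word: "robot"
Letter counts:
  'b': 1
  'o': 2
  'r': 1
  't': 1
Maximum count = 2
Most frequent = 'o' (2 times each)


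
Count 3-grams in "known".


Word: "known" (length 5)
Number of 3-grams = length - 3 + 1 = 5 - 3 + 1
= 3


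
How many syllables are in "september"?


Word: "september"
Syllable breakdown: sep-tem-ber
Counting: 3 parts
= 3 syllables


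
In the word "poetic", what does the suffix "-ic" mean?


Suffix: -ic
Example: poetic = poet + -ic
Meaning = relating to


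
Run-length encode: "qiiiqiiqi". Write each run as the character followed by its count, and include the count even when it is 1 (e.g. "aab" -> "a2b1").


String: "qiiiqiiqi"
Scanning for consecutive runs:
  'q' x 1
  'i' x 3
  'q' x 1
  'i' x 2
  'q' x 1
  'i' x 1
RLE = "q1i3q1i2q1i1"


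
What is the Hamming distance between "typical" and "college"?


Comparing character by character (same length = 7):
  Pos 0: 't' vs 'c' !=
  Pos 1: 'y' vs 'o' !=
  Pos 2: 'p' vs 'l' !=
  Pos 3: 'i' vs 'l' !=
  Pos 4: 'c' vs 'e' !=
  Pos 5: 'a' vs 'g' !=
  Pos 6: 'l' vs 'e' !=
Hamming distance = 7


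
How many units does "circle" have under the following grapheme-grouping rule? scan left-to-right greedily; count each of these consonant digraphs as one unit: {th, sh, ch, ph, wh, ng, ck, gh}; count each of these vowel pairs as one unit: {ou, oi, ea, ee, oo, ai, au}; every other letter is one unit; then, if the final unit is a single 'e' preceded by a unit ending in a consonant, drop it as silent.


Word: "circle" (6 letters)
Left-to-right scan:
  1. 'c' (letter)
  2. 'i' (letter)
  3. 'r' (letter)
  4. 'c' (letter)
  5. 'l' (letter)
  6. 'e' (letter)
Units from scan: 6
Final unit is 'e' after a consonant -> drop as silent (-1)
Sound units = 5 units


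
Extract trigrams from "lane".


Word: "lane" (length 4)
Number of trigrams = 4 - 3 + 1 = 2
  Position 0: "lan"
  Position 1: "ane"
Trigrams = "lan", "ane"


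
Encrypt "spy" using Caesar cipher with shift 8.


Word: "spy"
Shift: 8
Each letter → (letter + shift) mod 26:
  's' (18) + 8 = 0 → 'a'
  'p' (15) + 8 = 23 → 'x'
  'y' (24) + 8 = 6 → 'g'
Result = "axg"


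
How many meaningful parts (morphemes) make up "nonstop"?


Word: "nonstop"
Morphemes: non- / stop
Each morpheme carries meaning
= 2 morphemes


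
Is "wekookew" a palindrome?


Word: "wekookew"
Reversed: "wekookew"
Forward == Backward? wekookew == wekookew
Palindrome = Yes


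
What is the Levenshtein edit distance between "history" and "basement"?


Word 1: "history" (length 7)
Word 2: "basement" (length 8)
One optimal edit sequence (insert/delete/substitute each cost 1):
  1. substitute 'h' -> 'b'  (+1)
  2. substitute 'i' -> 'a'  (+1)
  3. keep 's'
  4. insert 'e'  (+1)
  5. substitute 't' -> 'm'  (+1)
  6. substitute 'o' -> 'e'  (+1)
  7. substitute 'r' -> 'n'  (+1)
  8. substitute 'y' -> 't'  (+1)
Total edit operations: 7
Edit distance = 7


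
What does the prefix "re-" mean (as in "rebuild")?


Prefix: re-
Example: rebuild (re- + build)
Meaning = again


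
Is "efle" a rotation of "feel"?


Word: "feel", Candidate: "efle"
Method: check if candidate is substring of word+word
"feelfeel" contains "efle"? No
Is rotation = No


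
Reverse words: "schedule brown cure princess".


Original: "schedule brown cure princess"
Words (1..n): schedule | brown | cure | princess
Reversed (n..1): princess | cure | brown | schedule
Result = "princess cure brown schedule"


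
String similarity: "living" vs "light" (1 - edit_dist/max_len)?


Word 1: "living" (length 6)
Word 2: "light" (length 5)
One optimal edit sequence:
  1. keep 'l'
  2. keep 'i'
  3. delete 'v'  (+1)
  4. substitute 'i' -> 'g'  (+1)
  5. substitute 'n' -> 'h'  (+1)
  6. substitute 'g' -> 't'  (+1)
Edit distance = 4
Max length = max(6, 5) = 6
Similarity = 1 - 4/6
= 0.3333


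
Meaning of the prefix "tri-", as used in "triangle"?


Prefix: tri-
Example: triangle (tri- + angle)
Meaning = three


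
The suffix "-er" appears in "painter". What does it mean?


Suffix: -er
Example: painter (paint + -er)
Meaning = one who / more


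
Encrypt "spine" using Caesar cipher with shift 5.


Word: "spine"
Shift: 5
Each letter → (letter + shift) mod 26:
  's' (18) + 5 = 23 → 'x'
  'p' (15) + 5 = 20 → 'u'
  'i' (8) + 5 = 13 → 'n'
  'n' (13) + 5 = 18 → 's'
  'e' (4) + 5 = 9 → 'j'
Result = "xunsj"


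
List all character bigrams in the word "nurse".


Word: "nurse" (length 5)
Number of bigrams = 5 - 2 + 1 = 4
  Position 0: "nu"
  Position 1: "ur"
  Position 2: "rs"
  Position 3: "se"
Bigrams = "nu", "ur", "rs", "se"


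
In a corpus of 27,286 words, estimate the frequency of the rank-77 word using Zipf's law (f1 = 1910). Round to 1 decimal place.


Zipf's law: f(r) = f(1) / r
f(1) = 1910
f(77) = 1910 / 77
= 24.8 occurrences


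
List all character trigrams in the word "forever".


Word: "forever" (length 7)
Number of trigrams = 7 - 3 + 1 = 5
  Position 0: "for"
  Position 1: "ore"
  Position 2: "rev"
  Position 3: "eve"
  Position 4: "ver"
Trigrams = "for", "ore", "rev", "eve", "ver"


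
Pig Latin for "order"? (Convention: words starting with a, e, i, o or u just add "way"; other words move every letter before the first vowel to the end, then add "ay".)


Word: "order"
Starts with vowel → add 'way'
Pig Latin = "orderway"


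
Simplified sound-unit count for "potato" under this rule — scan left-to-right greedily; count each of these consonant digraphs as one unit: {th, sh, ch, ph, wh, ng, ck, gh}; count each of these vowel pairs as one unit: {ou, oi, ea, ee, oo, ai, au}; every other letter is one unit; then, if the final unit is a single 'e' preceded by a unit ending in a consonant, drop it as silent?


Word: "potato" (6 letters)
Left-to-right scan:
  [1] 'p' (letter)
  [2] 'o' (letter)
  [3] 't' (letter)
  [4] 'a' (letter)
  [5] 't' (letter)
  [6] 'o' (letter)
Units from scan: 6
Sound units = 6 units


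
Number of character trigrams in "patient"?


Word: "patient" (length 7)
Number of 3-grams = length - 3 + 1 = 7 - 3 + 1
= 5


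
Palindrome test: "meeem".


Word: "meeem"
Reversed: "meeem"
Forward == Backward? meeem == meeem
Palindrome = Yes


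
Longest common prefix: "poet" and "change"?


Word 1: "poet"
Word 2: "change"
Comparing from start:
  Pos 0: 'p' != 'c' (stop)
LCP = "" (length 0)


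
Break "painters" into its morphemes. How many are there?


Word: "painters"
Morphemes: paint | -er | -s
Each morpheme carries meaning
= 3 morphemes


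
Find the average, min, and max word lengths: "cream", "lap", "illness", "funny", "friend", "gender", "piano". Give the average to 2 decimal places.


Lengths: "cream"=5, "lap"=3, "illness"=7, "funny"=5, "friend"=6, "gender"=6, "piano"=5
Sum = 37, Count = 7
Average = 37/7 = 5.29
= avg=5.29, min=3, max=7


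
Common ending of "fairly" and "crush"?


Word 1: "fairly"
Word 2: "crush"
Comparing from end:
  Pos -1: 'y' != 'h' (stop)
LCS = "" (length 0)


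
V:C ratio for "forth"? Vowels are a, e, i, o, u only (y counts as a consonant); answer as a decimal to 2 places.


Word: "forth"
Vowels (a,e,i,o,u): 1
Consonants: 4
Ratio = 1/4
= 0.25


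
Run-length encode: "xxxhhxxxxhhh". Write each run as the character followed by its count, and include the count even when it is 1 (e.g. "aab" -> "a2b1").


String: "xxxhhxxxxhhh"
Scanning for consecutive runs:
  'x' x 3
  'h' x 2
  'x' x 4
  'h' x 3
RLE = "x3h2x4h3"


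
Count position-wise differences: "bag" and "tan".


Comparing character by character (same length = 3):
  Pos 0: 'b' vs 't' !=
  Pos 1: 'a' vs 'a' =
  Pos 2: 'g' vs 'n' !=
Hamming distance = 2


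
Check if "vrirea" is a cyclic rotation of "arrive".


Word: "arrive", Candidate: "vrirea"
Method: check if candidate is substring of word+word
"arrivearrive" contains "vrirea"? No
Is rotation = No


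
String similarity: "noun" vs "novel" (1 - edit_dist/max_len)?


Word 1: "noun" (length 4)
Word 2: "novel" (length 5)
One optimal edit sequence:
  1. keep 'n'
  2. keep 'o'
  3. insert 'v'  (+1)
  4. substitute 'u' -> 'e'  (+1)
  5. substitute 'n' -> 'l'  (+1)
Edit distance = 3
Max length = max(4, 5) = 5
Similarity = 1 - 3/5
= 0.4000


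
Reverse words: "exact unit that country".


Original: "exact unit that country"
Words (1..n): exact | unit | that | country
Reversed (n..1): country | that | unit | exact
Result = "country that unit exact"


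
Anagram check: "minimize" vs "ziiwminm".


Word 1: "minimize" → sorted: eiiimmnz
Word 2: "ziiwminm" → sorted: iiimmnwz
Same letters? eiiimmnz != iiimmnwz
Anagram = No


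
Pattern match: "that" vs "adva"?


Pattern of "that": [0, 1, 2, 0]
Pattern of "adva": [0, 1, 2, 0]
Patterns match
Same pattern = Yes


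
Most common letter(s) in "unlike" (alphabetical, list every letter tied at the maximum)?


Word: "unlike"
Letter counts:
  'e': 1
  'i': 1
  'k': 1
  'l': 1
  'n': 1
  'u': 1
Maximum count = 1
Most frequent = 'e', 'i', 'k', 'l', 'n', 'u' (1 time each)


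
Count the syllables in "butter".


Word: "butter"
Syllable breakdown: but | ter
Counting: 2 parts
= 2 syllables


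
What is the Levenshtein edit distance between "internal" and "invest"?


Word 1: "internal" (length 8)
Word 2: "invest" (length 6)
One optimal edit sequence (insert/delete/substitute each cost 1):
  1. keep 'i'
  2. keep 'n'
  3. substitute 't' -> 'v'  (+1)
  4. keep 'e'
  5. delete 'r'  (+1)
  6. delete 'n'  (+1)
  7. substitute 'a' -> 's'  (+1)
  8. substitute 'l' -> 't'  (+1)
Total edit operations: 5
Edit distance = 5


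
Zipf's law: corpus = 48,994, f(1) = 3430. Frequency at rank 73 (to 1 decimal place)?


Zipf's law: f(r) = f(1) / r
f(1) = 3430
f(73) = 3430 / 73
= 47.0 occurrences


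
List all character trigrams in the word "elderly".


Word: "elderly" (length 7)
Number of trigrams = 7 - 3 + 1 = 5
  Position 0: "eld"
  Position 1: "lde"
  Position 2: "der"
  Position 3: "erl"
  Position 4: "rly"
Trigrams = "eld", "lde", "der", "erl", "rly"


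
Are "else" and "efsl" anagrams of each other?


Word 1: "else" → sorted: eels
Word 2: "efsl" → sorted: efls
Same letters? eels != efls
Anagram = No


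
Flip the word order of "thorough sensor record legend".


Original: "thorough sensor record legend"
Words (1..n): thorough | sensor | record | legend
Reversed (n..1): legend | record | sensor | thorough
Result = "legend record sensor thorough"


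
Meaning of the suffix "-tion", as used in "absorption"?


Suffix: -tion
Example: absorption (absorb + -tion, with a spelling change)
Meaning = act or process


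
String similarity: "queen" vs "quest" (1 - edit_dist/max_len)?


Word 1: "queen" (length 5)
Word 2: "quest" (length 5)
One optimal edit sequence:
  1. keep 'q'
  2. keep 'u'
  3. keep 'e'
  4. substitute 'e' -> 's'  (+1)
  5. substitute 'n' -> 't'  (+1)
Edit distance = 2
Max length = max(5, 5) = 5
Similarity = 1 - 2/5
= 0.6000


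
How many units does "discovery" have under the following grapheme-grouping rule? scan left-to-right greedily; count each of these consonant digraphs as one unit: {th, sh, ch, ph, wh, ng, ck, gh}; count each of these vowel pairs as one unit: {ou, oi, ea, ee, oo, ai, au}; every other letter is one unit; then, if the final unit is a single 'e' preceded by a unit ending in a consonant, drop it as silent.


Word: "discovery" (9 letters)
Left-to-right scan:
  (1) 'd' (letter)
  (2) 'i' (letter)
  (3) 's' (letter)
  (4) 'c' (letter)
  (5) 'o' (letter)
  (6) 'v' (letter)
  (7) 'e' (letter)
  (8) 'r' (letter)
  (9) 'y' (letter)
Units from scan: 9
Sound units = 9 units


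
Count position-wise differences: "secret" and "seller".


Comparing character by character (same length = 6):
  Pos 0: 's' vs 's' =
  Pos 1: 'e' vs 'e' =
  Pos 2: 'c' vs 'l' !=
  Pos 3: 'r' vs 'l' !=
  Pos 4: 'e' vs 'e' =
  Pos 5: 't' vs 'r' !=
Hamming distance = 3


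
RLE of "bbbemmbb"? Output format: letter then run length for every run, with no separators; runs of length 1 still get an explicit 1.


String: "bbbemmbb"
Scanning for consecutive runs:
  'b' x 3
  'e' x 1
  'm' x 2
  'b' x 2
RLE = "b3e1m2b2"


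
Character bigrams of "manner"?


Word: "manner" (length 6)
Number of bigrams = 6 - 2 + 1 = 5
  Position 0: "ma"
  Position 1: "an"
  Position 2: "nn"
  Position 3: "ne"
  Position 4: "er"
Bigrams = "ma", "an", "nn", "ne", "er"


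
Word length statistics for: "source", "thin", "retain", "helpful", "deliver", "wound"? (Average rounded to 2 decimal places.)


Lengths: "source"=6, "thin"=4, "retain"=6, "helpful"=7, "deliver"=7, "wound"=5
Sum = 35, Count = 6
Average = 35/6 = 5.83
= avg=5.83, min=4, max=7


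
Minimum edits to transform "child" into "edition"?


Word 1: "child" (length 5)
Word 2: "edition" (length 7)
One optimal edit sequence (insert/delete/substitute each cost 1):
  1. insert 'e'  (+1)
  2. insert 'd'  (+1)
  3. substitute 'c' -> 'i'  (+1)
  4. substitute 'h' -> 't'  (+1)
  5. keep 'i'
  6. substitute 'l' -> 'o'  (+1)
  7. substitute 'd' -> 'n'  (+1)
Total edit operations: 6
Edit distance = 6
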